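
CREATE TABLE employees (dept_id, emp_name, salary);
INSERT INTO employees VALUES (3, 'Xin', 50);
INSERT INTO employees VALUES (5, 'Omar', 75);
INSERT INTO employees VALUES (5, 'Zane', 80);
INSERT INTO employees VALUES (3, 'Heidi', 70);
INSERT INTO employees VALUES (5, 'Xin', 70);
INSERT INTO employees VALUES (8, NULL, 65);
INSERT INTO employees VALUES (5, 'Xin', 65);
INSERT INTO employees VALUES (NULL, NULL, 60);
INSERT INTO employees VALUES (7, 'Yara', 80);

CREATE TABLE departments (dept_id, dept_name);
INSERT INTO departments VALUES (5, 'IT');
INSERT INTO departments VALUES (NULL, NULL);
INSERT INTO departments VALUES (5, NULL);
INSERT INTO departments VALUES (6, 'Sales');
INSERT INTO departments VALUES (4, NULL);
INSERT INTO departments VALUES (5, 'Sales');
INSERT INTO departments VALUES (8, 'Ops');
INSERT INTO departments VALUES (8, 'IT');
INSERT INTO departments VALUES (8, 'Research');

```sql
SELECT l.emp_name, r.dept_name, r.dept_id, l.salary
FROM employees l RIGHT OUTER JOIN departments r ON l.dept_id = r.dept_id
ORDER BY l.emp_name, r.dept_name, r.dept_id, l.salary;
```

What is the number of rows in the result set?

18

RIGHT JOIN keeps every row from `departments`; unmatched rows get NULL for `employees`'s columns.
Matching on l.dept_id = r.dept_id. A NULL in a compared column never satisfies the condition.
- l[0] dept_id=3 → no match.
- l[1] dept_id=5 → 3 match(es) in r → 3 row(s).
- l[2] dept_id=5 → 3 match(es) in r → 3 row(s).
- l[3] dept_id=3 → no match.
- l[4] dept_id=5 → 3 match(es) in r → 3 row(s).
- l[5] dept_id=8 → 3 match(es) in r → 3 row(s).
- l[6] dept_id=5 → 3 match(es) in r → 3 row(s).
- l[7] dept_id=NULL → no match.
- l[8] dept_id=7 → no match.
- 3 row(s) from r found no l partner → padded with NULL.
Total: 15 matched + 3 padded = 18 rows.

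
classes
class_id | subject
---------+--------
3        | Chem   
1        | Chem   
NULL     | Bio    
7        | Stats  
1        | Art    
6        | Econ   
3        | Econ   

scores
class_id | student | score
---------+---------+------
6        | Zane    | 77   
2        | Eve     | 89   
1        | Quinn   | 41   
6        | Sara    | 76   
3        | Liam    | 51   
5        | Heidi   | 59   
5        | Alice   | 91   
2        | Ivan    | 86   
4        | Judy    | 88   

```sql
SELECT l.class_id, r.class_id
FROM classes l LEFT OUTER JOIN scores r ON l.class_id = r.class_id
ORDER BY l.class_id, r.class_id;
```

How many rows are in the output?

8

LEFT JOIN keeps every row from `classes`; unmatched rows get NULL for `scores`'s columns.
Matching on l.class_id = r.class_id. A NULL in a compared column never satisfies the condition.
- l (class_id=3) pairs with 1 row(s) of r.
- l (class_id=1) pairs with 1 row(s) of r.
- l (class_id=NULL) has no partner → padded with NULL.
- l (class_id=7) has no partner → padded with NULL.
- l (class_id=1) pairs with 1 row(s) of r.
- l (class_id=6) pairs with 2 row(s) of r.
- l (class_id=3) pairs with 1 row(s) of r.
Total: 6 matched + 2 padded = 8 rows.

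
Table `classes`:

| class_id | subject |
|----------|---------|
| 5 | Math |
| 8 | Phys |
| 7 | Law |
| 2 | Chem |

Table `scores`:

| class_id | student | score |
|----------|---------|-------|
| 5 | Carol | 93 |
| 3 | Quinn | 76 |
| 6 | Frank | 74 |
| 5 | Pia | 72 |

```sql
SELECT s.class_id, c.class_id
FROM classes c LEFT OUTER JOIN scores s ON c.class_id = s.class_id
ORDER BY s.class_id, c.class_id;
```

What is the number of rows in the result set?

LEFT JOIN keeps every row from `classes`; unmatched rows get NULL for `scores`'s columns.
Matching on c.class_id = s.class_id.
- c[0] class_id=5 → 2 match(es) in s → 2 row(s).
- c[1] class_id=8 → no match; kept with NULLs on the s side.
- c[2] class_id=7 → no match; kept with NULLs on the s side.
- c[3] class_id=2 → no match; kept with NULLs on the s side.
Total: 2 matched + 3 padded = 5 rows.

5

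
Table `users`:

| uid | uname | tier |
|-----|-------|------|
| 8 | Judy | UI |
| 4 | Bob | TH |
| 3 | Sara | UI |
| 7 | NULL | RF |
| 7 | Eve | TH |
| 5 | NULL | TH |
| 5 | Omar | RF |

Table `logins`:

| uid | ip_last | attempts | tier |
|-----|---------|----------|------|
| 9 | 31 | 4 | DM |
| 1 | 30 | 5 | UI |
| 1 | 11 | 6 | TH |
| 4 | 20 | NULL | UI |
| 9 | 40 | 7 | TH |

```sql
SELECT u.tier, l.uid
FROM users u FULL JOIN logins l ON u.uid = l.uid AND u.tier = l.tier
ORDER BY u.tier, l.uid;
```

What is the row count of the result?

12

FULL OUTER JOIN keeps every row from both sides; unmatched rows get NULL for the other side's columns.
Matching on u.uid = l.uid AND u.tier = l.tier.
- u (uid=8, tier=UI) has no partner → padded with NULL.
- u (uid=4, tier=TH) has no partner → padded with NULL.
- u (uid=3, tier=UI) has no partner → padded with NULL.
- u (uid=7, tier=RF) has no partner → padded with NULL.
- u (uid=7, tier=TH) has no partner → padded with NULL.
- u (uid=5, tier=TH) has no partner → padded with NULL.
- u (uid=5, tier=RF) has no partner → padded with NULL.
- 5 row(s) from l found no u partner → padded with NULL.
Total: 0 matched + 12 padded = 12 rows.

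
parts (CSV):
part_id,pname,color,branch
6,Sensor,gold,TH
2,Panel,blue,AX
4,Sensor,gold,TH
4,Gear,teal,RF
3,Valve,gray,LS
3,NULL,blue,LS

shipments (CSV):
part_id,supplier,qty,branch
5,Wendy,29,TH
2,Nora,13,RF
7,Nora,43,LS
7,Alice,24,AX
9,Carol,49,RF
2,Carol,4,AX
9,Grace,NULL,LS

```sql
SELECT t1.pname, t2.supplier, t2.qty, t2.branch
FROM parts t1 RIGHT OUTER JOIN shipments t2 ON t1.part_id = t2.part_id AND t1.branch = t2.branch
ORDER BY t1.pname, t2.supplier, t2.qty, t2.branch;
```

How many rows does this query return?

7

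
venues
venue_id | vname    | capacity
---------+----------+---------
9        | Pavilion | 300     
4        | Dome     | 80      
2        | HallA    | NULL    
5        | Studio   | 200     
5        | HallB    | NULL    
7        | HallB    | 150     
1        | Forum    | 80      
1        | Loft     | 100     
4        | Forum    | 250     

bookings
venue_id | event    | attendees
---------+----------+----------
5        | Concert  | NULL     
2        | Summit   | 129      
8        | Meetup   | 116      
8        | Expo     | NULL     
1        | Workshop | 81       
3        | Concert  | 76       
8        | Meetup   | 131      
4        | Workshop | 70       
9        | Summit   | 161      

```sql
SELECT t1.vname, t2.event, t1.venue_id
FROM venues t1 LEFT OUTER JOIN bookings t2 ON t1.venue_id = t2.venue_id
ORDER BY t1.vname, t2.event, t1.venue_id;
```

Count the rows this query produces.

LEFT JOIN keeps every row from `venues`; unmatched rows get NULL for `bookings`'s columns.
Matching on t1.venue_id = t2.venue_id.
- venue_id=9: 1 matching t2 row(s), so 1 row(s) emitted.
- venue_id=4: 1 matching t2 row(s), so 1 row(s) emitted.
- venue_id=2: 1 matching t2 row(s), so 1 row(s) emitted.
- venue_id=5: 1 matching t2 row(s), so 1 row(s) emitted.
- venue_id=5: 1 matching t2 row(s), so 1 row(s) emitted.
- venue_id=7: no t2 row matches, row kept with t2 columns NULL.
- venue_id=1: 1 matching t2 row(s), so 1 row(s) emitted.
- venue_id=1: 1 matching t2 row(s), so 1 row(s) emitted.
- venue_id=4: 1 matching t2 row(s), so 1 row(s) emitted.
Total: 8 matched + 1 padded = 9 rows.

9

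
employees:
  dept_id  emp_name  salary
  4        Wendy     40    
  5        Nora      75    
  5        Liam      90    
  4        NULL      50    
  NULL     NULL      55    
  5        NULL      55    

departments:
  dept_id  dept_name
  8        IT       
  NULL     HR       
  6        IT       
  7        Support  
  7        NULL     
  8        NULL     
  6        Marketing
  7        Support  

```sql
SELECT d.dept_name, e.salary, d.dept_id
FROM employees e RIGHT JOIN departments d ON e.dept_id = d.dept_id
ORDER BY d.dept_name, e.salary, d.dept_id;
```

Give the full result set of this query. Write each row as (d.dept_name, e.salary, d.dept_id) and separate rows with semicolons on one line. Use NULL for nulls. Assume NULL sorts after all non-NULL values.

RIGHT JOIN keeps every row from `departments`; unmatched rows get NULL for `employees`'s columns.
Matching on e.dept_id = d.dept_id. A NULL in a compared column never satisfies the condition.
- e row (dept_id=4): no match.
- e row (dept_id=5): no match.
- e row (dept_id=5): no match.
- e row (dept_id=4): no match.
- e row (dept_id=NULL): no match.
- e row (dept_id=5): no match.
- plus 8 unmatched d row(s), each kept with NULL e columns.
After projecting and ordering:
d.dept_name | e.salary | d.dept_id
HR | NULL | NULL
IT | NULL | 6
IT | NULL | 8
Marketing | NULL | 6
Support | NULL | 7
Support | NULL | 7
NULL | NULL | 7
NULL | NULL | 8

(HR, NULL, NULL); (IT, NULL, 6); (IT, NULL, 8); (Marketing, NULL, 6); (Support, NULL, 7); (Support, NULL, 7); (NULL, NULL, 7); (NULL, NULL, 8)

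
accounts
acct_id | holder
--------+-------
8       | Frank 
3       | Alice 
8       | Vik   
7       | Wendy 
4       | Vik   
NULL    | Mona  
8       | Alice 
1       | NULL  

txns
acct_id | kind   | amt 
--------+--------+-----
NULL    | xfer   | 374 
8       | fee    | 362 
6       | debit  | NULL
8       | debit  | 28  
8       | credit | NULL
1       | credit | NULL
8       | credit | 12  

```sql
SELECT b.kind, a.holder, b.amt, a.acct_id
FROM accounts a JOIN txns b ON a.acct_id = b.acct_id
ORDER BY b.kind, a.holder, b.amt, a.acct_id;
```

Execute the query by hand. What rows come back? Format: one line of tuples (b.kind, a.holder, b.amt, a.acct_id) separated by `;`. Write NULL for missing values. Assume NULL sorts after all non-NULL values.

(credit, Alice, 12, 8); (credit, Alice, NULL, 8); (credit, Frank, 12, 8); (credit, Frank, NULL, 8); (credit, Vik, 12, 8); (credit, Vik, NULL, 8); (credit, NULL, NULL, 1); (debit, Alice, 28, 8); (debit, Frank, 28, 8); (debit, Vik, 28, 8); (fee, Alice, 362, 8); (fee, Frank, 362, 8); (fee, Vik, 362, 8)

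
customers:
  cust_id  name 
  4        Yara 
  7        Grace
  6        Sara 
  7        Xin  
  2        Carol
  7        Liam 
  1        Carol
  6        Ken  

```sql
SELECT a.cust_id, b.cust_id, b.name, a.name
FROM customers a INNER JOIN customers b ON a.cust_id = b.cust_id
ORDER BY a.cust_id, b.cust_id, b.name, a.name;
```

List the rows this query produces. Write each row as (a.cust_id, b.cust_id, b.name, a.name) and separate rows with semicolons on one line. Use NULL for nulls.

(1, 1, Carol, Carol); (2, 2, Carol, Carol); (4, 4, Yara, Yara); (6, 6, Ken, Ken); (6, 6, Ken, Sara); (6, 6, Sara, Ken); (6, 6, Sara, Sara); (7, 7, Grace, Grace); (7, 7, Grace, Liam); (7, 7, Grace, Xin); (7, 7, Liam, Grace); (7, 7, Liam, Liam); (7, 7, Liam, Xin); (7, 7, Xin, Grace); (7, 7, Xin, Liam); (7, 7, Xin, Xin)

INNER JOIN keeps only pairs where the ON condition holds.
Matching on a.cust_id = b.cust_id.
- cust_id=4: 1 matching b row(s), so 1 row(s) emitted.
- cust_id=7: 3 matching b row(s), so 3 row(s) emitted.
- cust_id=6: 2 matching b row(s), so 2 row(s) emitted.
- cust_id=7: 3 matching b row(s), so 3 row(s) emitted.
- cust_id=2: 1 matching b row(s), so 1 row(s) emitted.
- cust_id=7: 3 matching b row(s), so 3 row(s) emitted.
- cust_id=1: 1 matching b row(s), so 1 row(s) emitted.
- cust_id=6: 2 matching b row(s), so 2 row(s) emitted.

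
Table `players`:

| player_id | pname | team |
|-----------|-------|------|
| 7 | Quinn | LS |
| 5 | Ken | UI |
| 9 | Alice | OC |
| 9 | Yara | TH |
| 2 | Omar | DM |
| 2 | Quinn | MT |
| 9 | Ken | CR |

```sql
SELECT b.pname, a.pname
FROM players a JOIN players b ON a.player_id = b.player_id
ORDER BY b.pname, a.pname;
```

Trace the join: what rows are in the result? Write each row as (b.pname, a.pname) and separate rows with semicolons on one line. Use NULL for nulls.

(Alice, Alice); (Alice, Ken); (Alice, Yara); (Ken, Alice); (Ken, Ken); (Ken, Ken); (Ken, Yara); (Omar, Omar); (Omar, Quinn); (Quinn, Omar); (Quinn, Quinn); (Quinn, Quinn); (Yara, Alice); (Yara, Ken); (Yara, Yara)

INNER JOIN keeps only pairs where the ON condition holds.
Matching on a.player_id = b.player_id.
- a (player_id=7) pairs with 1 row(s) of b.
- a (player_id=5) pairs with 1 row(s) of b.
- a (player_id=9) pairs with 3 row(s) of b.
- a (player_id=9) pairs with 3 row(s) of b.
- a (player_id=2) pairs with 2 row(s) of b.
- a (player_id=2) pairs with 2 row(s) of b.
- a (player_id=9) pairs with 3 row(s) of b.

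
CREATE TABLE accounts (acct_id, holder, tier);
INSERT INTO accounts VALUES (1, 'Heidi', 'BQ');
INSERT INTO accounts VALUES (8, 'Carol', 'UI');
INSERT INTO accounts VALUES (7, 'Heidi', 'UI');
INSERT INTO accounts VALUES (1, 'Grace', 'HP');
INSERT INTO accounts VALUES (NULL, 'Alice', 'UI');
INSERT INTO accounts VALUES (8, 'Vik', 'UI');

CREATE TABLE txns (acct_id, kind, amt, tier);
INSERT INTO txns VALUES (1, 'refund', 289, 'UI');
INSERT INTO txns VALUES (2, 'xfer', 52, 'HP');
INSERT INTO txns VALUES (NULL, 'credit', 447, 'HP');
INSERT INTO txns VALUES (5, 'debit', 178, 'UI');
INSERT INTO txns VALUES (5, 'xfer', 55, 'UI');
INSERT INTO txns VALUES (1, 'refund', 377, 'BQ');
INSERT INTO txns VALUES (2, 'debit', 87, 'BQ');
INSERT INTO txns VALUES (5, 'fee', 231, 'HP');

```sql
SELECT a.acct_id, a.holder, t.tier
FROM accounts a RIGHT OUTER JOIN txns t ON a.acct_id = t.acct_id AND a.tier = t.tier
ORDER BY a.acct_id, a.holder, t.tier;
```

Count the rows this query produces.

8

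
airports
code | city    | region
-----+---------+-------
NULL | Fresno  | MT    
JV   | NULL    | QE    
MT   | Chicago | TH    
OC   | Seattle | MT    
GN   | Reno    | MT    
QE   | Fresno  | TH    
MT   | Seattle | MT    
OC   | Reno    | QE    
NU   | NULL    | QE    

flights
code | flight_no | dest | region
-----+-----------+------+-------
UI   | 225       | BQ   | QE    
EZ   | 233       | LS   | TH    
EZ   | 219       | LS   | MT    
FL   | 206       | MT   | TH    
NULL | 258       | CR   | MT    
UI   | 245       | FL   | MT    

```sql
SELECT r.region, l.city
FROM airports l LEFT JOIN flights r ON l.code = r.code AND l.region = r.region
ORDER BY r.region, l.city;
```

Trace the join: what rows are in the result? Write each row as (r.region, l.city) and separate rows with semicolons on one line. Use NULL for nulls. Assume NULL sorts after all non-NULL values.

(NULL, Chicago); (NULL, Fresno); (NULL, Fresno); (NULL, Reno); (NULL, Reno); (NULL, Seattle); (NULL, Seattle); (NULL, NULL); (NULL, NULL)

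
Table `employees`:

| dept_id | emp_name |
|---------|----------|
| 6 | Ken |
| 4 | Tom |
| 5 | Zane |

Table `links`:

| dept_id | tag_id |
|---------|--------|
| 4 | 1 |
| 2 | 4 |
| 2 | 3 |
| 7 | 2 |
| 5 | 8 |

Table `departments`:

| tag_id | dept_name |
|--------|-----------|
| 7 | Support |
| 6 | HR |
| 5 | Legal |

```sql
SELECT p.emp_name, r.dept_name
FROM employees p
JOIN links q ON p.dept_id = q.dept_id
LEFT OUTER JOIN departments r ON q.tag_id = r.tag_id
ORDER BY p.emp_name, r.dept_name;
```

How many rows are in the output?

Evaluate left to right. First `employees p INNER JOIN links q` on dept_id: 2 row(s).
Then LEFT JOIN `departments r` on tag_id: each of those 2 rows is kept; rows whose q.tag_id has no match in r get NULL for r's columns.
Result: 2 row(s).

2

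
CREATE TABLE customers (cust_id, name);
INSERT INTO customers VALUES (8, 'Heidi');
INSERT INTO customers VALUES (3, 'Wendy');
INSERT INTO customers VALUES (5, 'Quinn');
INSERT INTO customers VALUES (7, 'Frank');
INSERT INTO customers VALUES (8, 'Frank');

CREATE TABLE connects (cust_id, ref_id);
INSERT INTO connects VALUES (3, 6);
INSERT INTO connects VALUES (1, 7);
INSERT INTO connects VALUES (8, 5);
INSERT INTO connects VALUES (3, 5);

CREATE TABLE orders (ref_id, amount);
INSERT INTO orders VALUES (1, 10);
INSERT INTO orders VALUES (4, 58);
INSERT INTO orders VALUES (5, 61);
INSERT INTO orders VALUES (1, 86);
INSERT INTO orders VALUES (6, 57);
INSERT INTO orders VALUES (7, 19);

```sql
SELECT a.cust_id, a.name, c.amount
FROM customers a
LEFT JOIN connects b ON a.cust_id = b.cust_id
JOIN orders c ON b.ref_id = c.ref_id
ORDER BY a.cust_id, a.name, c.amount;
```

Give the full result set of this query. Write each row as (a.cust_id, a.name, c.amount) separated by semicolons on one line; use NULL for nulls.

Evaluate left to right. First `customers a LEFT JOIN connects b` on cust_id: 6 row(s).
Then INNER JOIN `orders c` on ref_id: keep only rows whose b.ref_id appears in c.

(3, Wendy, 57); (3, Wendy, 61); (8, Frank, 61); (8, Heidi, 61)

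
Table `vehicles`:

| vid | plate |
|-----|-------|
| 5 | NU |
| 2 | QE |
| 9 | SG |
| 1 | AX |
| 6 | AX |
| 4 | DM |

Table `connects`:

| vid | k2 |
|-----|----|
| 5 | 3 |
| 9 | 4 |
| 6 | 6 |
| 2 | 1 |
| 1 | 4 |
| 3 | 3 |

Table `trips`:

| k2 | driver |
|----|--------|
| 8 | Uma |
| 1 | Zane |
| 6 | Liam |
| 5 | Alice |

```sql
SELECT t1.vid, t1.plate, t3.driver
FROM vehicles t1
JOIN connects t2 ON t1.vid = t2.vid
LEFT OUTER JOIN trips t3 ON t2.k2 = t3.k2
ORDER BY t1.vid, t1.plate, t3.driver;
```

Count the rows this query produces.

5

Step 1 — t1 INNER JOIN t2 on vid → 5 row(s).
Then LEFT JOIN `trips t3` on k2: each of those 5 rows is kept; rows whose t2.k2 has no match in t3 get NULL for t3's columns.
Result: 5 row(s).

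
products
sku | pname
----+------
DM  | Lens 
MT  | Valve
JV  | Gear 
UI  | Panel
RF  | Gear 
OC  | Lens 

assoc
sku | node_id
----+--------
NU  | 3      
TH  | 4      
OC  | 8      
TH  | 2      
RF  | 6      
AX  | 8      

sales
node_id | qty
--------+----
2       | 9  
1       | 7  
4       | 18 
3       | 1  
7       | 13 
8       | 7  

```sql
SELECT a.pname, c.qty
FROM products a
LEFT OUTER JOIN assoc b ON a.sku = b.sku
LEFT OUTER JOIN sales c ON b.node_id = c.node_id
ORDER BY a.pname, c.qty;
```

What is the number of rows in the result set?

Evaluate left to right. First `products a LEFT JOIN assoc b` on sku: 6 row(s).
Then LEFT JOIN `sales c` on node_id: each of those 6 rows is kept; rows whose b.node_id has no match in c get NULL for c's columns.
Result: 6 row(s).

6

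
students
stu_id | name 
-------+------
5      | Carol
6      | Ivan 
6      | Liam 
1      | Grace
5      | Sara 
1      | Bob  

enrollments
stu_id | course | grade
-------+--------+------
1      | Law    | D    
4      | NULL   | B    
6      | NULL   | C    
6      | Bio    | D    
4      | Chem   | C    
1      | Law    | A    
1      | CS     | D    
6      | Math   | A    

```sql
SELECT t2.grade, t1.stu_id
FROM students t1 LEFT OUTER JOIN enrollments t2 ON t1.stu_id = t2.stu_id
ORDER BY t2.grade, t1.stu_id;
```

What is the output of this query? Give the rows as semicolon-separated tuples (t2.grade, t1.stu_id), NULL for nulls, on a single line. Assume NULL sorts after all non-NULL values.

(A, 1); (A, 1); (A, 6); (A, 6); (C, 6); (C, 6); (D, 1); (D, 1); (D, 1); (D, 1); (D, 6); (D, 6); (NULL, 5); (NULL, 5)

LEFT JOIN keeps every row from `students`; unmatched rows get NULL for `enrollments`'s columns.
Matching on t1.stu_id = t2.stu_id.
- t1 row (stu_id=5): no match → kept, t2 columns NULL.
- t1 row (stu_id=6): matches 3 t2 row(s) → 3 output row(s).
- t1 row (stu_id=6): matches 3 t2 row(s) → 3 output row(s).
- t1 row (stu_id=1): matches 3 t2 row(s) → 3 output row(s).
- t1 row (stu_id=5): no match → kept, t2 columns NULL.
- t1 row (stu_id=1): matches 3 t2 row(s) → 3 output row(s).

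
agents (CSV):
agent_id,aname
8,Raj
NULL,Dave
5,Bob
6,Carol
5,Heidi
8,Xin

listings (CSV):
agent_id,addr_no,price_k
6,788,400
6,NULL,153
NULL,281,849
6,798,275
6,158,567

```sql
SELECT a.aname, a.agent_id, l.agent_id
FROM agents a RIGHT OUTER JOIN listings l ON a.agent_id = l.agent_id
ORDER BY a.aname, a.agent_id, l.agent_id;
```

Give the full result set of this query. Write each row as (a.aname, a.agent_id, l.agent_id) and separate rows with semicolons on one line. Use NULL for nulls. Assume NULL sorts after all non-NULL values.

RIGHT JOIN keeps every row from `listings`; unmatched rows get NULL for `agents`'s columns.
Matching on a.agent_id = l.agent_id. A NULL in a compared column never satisfies the condition.
Matched pairs: 4; unmatched l rows kept: 1.

(Carol, 6, 6); (Carol, 6, 6); (Carol, 6, 6); (Carol, 6, 6); (NULL, NULL, NULL)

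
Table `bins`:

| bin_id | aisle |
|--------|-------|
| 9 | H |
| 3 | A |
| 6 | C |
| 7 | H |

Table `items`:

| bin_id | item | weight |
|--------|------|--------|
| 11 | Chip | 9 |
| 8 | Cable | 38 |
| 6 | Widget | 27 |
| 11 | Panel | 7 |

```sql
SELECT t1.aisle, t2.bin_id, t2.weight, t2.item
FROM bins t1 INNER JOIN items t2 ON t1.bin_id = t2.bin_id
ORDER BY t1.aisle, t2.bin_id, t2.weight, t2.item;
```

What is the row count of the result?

INNER JOIN keeps only pairs where the ON condition holds.
Matching on t1.bin_id = t2.bin_id.
- t1 row (bin_id=9): no match → dropped.
- t1 row (bin_id=3): no match → dropped.
- t1 row (bin_id=6): matches 1 t2 row(s) → 1 output row(s).
- t1 row (bin_id=7): no match → dropped.
Total: 1 rows.

1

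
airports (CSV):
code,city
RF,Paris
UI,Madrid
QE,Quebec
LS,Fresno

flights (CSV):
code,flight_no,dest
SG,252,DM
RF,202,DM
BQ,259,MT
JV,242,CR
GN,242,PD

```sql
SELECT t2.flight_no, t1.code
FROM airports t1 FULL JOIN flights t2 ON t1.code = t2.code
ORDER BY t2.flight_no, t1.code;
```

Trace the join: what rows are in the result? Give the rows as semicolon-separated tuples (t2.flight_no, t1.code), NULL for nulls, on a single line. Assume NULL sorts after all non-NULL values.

FULL OUTER JOIN keeps every row from both sides; unmatched rows get NULL for the other side's columns.
Matching on t1.code = t2.code.
- t1[0] code=RF → 1 match(es) in t2 → 1 row(s).
- t1[1] code=UI → no match; kept with NULLs on the t2 side.
- t1[2] code=QE → no match; kept with NULLs on the t2 side.
- t1[3] code=LS → no match; kept with NULLs on the t2 side.
- 4 row(s) from t2 found no t1 partner → padded with NULL.
After projecting and ordering:
t2.flight_no | t1.code
202 | RF
242 | NULL
242 | NULL
252 | NULL
259 | NULL
NULL | LS
NULL | QE
NULL | UI

(202, RF); (242, NULL); (242, NULL); (252, NULL); (259, NULL); (NULL, LS); (NULL, QE); (NULL, UI)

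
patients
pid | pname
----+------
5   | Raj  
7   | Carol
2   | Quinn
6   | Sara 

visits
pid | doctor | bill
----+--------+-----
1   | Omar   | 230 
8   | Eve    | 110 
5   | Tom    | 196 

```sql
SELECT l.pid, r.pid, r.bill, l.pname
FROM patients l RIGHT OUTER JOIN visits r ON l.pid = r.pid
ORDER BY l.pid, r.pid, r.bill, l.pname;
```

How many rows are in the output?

RIGHT JOIN keeps every row from `visits`; unmatched rows get NULL for `patients`'s columns.
Matching on l.pid = r.pid.
- l (pid=5) pairs with 1 row(s) of r.
- l (pid=7) has no partner in r.
- l (pid=2) has no partner in r.
- l (pid=6) has no partner in r.
- 2 r row(s) had no l match → kept, l columns NULL.
Total: 1 matched + 2 padded = 3 rows.

3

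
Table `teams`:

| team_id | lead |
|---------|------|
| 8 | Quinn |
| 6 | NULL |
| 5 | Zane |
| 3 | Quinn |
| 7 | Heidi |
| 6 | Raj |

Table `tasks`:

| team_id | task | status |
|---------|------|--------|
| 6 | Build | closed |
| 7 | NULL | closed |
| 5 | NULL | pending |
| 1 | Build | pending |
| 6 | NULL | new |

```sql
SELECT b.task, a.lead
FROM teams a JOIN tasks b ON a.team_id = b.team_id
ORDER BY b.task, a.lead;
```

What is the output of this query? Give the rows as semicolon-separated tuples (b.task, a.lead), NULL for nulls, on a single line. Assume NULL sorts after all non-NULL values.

INNER JOIN keeps only pairs where the ON condition holds.
Matching on a.team_id = b.team_id.
- a row (team_id=8): no match → dropped.
- a row (team_id=6): matches 2 b row(s) → 2 output row(s).
- a row (team_id=5): matches 1 b row(s) → 1 output row(s).
- a row (team_id=3): no match → dropped.
- a row (team_id=7): matches 1 b row(s) → 1 output row(s).
- a row (team_id=6): matches 2 b row(s) → 2 output row(s).
After projecting and ordering:
b.task | a.lead
Build | Raj
Build | NULL
NULL | Heidi
NULL | Raj
NULL | Zane
NULL | NULL

(Build, Raj); (Build, NULL); (NULL, Heidi); (NULL, Raj); (NULL, Zane); (NULL, NULL)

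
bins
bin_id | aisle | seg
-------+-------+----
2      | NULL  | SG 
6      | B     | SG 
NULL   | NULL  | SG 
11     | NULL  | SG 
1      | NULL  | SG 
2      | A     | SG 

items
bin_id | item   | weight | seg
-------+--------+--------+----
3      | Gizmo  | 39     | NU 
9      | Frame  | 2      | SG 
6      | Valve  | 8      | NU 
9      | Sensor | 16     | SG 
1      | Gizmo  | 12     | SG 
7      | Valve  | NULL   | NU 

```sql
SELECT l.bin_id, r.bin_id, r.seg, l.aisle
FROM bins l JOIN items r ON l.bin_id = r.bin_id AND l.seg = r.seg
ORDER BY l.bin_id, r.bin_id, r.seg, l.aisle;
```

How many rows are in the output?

1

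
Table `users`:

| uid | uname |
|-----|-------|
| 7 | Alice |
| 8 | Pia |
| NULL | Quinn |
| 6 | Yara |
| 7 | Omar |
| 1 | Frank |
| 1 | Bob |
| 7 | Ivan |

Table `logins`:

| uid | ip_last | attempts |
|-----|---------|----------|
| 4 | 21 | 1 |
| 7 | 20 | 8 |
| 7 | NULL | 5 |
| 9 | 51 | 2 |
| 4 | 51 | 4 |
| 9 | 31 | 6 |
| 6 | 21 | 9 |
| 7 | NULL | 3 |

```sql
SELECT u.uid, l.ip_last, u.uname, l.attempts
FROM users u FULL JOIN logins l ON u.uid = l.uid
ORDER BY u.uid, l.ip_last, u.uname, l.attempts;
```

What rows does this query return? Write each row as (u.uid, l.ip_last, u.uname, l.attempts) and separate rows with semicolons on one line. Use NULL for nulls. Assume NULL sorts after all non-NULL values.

(1, NULL, Bob, NULL); (1, NULL, Frank, NULL); (6, 21, Yara, 9); (7, 20, Alice, 8); (7, 20, Ivan, 8); (7, 20, Omar, 8); (7, NULL, Alice, 3); (7, NULL, Alice, 5); (7, NULL, Ivan, 3); (7, NULL, Ivan, 5); (7, NULL, Omar, 3); (7, NULL, Omar, 5); (8, NULL, Pia, NULL); (NULL, 21, NULL, 1); (NULL, 31, NULL, 6); (NULL, 51, NULL, 2); (NULL, 51, NULL, 4); (NULL, NULL, Quinn, NULL)

FULL OUTER JOIN keeps every row from both sides; unmatched rows get NULL for the other side's columns.
Matching on u.uid = l.uid. A NULL in a compared column never satisfies the condition.
Matched pairs: 10; unmatched u rows kept: 4; unmatched l rows kept: 4.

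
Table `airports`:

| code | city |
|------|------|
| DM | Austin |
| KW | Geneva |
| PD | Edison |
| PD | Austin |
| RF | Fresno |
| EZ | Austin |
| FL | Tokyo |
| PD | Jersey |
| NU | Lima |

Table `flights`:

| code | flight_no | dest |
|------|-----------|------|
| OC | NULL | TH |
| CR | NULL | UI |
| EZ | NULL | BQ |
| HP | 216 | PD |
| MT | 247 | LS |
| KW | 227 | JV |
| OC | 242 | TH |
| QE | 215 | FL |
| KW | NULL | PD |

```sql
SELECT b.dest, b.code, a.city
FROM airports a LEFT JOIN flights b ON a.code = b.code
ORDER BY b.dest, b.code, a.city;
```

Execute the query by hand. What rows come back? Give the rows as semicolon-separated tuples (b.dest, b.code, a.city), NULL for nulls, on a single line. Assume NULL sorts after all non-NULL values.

LEFT JOIN keeps every row from `airports`; unmatched rows get NULL for `flights`'s columns.
Matching on a.code = b.code.
- a[0] code=DM → no match; kept with NULLs on the b side.
- a[1] code=KW → 2 match(es) in b → 2 row(s).
- a[2] code=PD → no match; kept with NULLs on the b side.
- a[3] code=PD → no match; kept with NULLs on the b side.
- a[4] code=RF → no match; kept with NULLs on the b side.
- a[5] code=EZ → 1 match(es) in b → 1 row(s).
- a[6] code=FL → no match; kept with NULLs on the b side.
- a[7] code=PD → no match; kept with NULLs on the b side.
- a[8] code=NU → no match; kept with NULLs on the b side.
After projecting and ordering:
b.dest | b.code | a.city
BQ | EZ | Austin
JV | KW | Geneva
PD | KW | Geneva
NULL | NULL | Austin
NULL | NULL | Austin
NULL | NULL | Edison
NULL | NULL | Fresno
NULL | NULL | Jersey
NULL | NULL | Lima
NULL | NULL | Tokyo

(BQ, EZ, Austin); (JV, KW, Geneva); (PD, KW, Geneva); (NULL, NULL, Austin); (NULL, NULL, Austin); (NULL, NULL, Edison); (NULL, NULL, Fresno); (NULL, NULL, Jersey); (NULL, NULL, Lima); (NULL, NULL, Tokyo)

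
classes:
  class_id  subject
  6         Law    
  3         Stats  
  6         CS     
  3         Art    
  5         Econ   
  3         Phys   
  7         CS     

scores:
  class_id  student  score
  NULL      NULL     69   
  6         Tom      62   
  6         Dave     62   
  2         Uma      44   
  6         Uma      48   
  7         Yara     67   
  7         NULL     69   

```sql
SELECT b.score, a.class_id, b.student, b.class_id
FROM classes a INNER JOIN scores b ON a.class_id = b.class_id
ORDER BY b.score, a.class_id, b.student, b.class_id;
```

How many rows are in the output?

8

INNER JOIN keeps only pairs where the ON condition holds.
Matching on a.class_id = b.class_id. A NULL in a compared column never satisfies the condition.
Matched pairs: 8.
Total: 8 rows.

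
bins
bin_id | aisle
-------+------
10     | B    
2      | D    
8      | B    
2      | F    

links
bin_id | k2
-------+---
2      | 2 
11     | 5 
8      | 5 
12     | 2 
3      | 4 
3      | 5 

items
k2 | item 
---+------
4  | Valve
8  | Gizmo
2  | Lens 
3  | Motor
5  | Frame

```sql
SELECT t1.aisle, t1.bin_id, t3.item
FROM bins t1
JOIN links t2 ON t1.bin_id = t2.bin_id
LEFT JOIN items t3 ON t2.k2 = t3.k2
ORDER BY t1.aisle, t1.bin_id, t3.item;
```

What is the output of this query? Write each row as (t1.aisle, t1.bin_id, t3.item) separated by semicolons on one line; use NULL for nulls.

Evaluate left to right. First `bins t1 INNER JOIN links t2` on bin_id: 3 row(s).
Then LEFT JOIN `items t3` on k2: each of those 3 rows is kept; rows whose t2.k2 has no match in t3 get NULL for t3's columns.

(B, 8, Frame); (D, 2, Lens); (F, 2, Lens)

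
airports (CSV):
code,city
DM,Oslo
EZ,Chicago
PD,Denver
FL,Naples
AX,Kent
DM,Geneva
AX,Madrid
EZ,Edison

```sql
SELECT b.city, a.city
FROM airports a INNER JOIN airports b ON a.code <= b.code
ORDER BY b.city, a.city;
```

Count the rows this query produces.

39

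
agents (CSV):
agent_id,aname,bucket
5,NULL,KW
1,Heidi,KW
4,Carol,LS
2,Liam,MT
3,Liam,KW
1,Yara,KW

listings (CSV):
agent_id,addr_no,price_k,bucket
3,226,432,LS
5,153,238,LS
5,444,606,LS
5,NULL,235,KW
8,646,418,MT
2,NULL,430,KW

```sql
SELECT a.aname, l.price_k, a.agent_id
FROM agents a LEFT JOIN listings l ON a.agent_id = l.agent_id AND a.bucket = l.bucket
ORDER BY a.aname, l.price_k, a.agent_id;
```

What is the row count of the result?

LEFT JOIN keeps every row from `agents`; unmatched rows get NULL for `listings`'s columns.
Matching on a.agent_id = l.agent_id AND a.bucket = l.bucket.
- a[0] agent_id=5, bucket=KW → 1 match(es) in l → 1 row(s).
- a[1] agent_id=1, bucket=KW → no match; kept with NULLs on the l side.
- a[2] agent_id=4, bucket=LS → no match; kept with NULLs on the l side.
- a[3] agent_id=2, bucket=MT → no match; kept with NULLs on the l side.
- a[4] agent_id=3, bucket=KW → no match; kept with NULLs on the l side.
- a[5] agent_id=1, bucket=KW → no match; kept with NULLs on the l side.
Total: 1 matched + 5 padded = 6 rows.

6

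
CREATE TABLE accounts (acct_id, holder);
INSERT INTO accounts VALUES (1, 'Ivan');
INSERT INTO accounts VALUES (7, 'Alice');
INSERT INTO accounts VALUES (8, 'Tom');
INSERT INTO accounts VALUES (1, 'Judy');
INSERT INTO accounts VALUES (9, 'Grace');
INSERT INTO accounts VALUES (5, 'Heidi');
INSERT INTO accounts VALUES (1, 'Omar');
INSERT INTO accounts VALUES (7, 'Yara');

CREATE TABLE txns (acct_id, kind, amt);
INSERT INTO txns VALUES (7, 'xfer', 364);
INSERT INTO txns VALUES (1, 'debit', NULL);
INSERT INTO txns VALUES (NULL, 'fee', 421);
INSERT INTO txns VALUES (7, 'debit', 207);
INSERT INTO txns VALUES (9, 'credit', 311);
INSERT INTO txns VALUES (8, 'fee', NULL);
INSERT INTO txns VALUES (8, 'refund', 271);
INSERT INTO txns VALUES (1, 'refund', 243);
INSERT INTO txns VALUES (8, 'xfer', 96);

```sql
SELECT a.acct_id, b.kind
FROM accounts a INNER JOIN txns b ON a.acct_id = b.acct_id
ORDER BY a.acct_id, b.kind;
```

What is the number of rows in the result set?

INNER JOIN keeps only pairs where the ON condition holds.
Matching on a.acct_id = b.acct_id. A NULL in a compared column never satisfies the condition.
Matched pairs: 14.
Total: 14 rows.

14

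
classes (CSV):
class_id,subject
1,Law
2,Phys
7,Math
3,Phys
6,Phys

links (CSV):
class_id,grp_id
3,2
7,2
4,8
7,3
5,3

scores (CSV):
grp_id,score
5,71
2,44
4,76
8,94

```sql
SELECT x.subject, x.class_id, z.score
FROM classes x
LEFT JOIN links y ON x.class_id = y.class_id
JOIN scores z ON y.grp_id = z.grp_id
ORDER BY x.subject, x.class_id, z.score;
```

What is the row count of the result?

2

Evaluate left to right. First `classes x LEFT JOIN links y` on class_id: 6 row(s).
Then INNER JOIN `scores z` on grp_id: keep only rows whose y.grp_id appears in z.
Result: 2 row(s).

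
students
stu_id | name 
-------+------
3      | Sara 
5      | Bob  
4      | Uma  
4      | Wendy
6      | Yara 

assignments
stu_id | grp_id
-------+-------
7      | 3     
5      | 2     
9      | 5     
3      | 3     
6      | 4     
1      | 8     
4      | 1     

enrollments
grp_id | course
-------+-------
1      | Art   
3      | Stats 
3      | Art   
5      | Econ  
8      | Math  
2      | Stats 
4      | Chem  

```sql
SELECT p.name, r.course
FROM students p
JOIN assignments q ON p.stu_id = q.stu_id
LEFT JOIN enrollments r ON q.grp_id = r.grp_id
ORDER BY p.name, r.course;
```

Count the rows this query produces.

6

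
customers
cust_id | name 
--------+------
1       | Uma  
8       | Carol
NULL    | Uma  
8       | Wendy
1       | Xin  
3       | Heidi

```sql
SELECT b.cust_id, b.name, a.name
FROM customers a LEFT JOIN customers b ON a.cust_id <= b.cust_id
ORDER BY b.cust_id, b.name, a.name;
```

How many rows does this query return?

18

LEFT JOIN keeps every row from `customers a`; unmatched rows get NULL for `customers b`'s columns.
Matching on a.cust_id <= b.cust_id. A NULL in a compared column never satisfies the condition.
Matched pairs: 17; unmatched a rows kept: 1.
Total: 17 matched + 1 padded = 18 rows.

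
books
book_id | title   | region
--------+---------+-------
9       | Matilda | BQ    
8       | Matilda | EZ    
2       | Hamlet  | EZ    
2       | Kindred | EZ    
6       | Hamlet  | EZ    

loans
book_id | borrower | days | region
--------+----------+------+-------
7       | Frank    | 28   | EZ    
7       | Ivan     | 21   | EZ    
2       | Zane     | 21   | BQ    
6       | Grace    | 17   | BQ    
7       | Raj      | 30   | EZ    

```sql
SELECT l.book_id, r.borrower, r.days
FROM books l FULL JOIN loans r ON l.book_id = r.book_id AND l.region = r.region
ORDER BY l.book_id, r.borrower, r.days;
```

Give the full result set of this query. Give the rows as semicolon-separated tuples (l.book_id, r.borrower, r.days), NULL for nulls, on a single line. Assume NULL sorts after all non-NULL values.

(2, NULL, NULL); (2, NULL, NULL); (6, NULL, NULL); (8, NULL, NULL); (9, NULL, NULL); (NULL, Frank, 28); (NULL, Grace, 17); (NULL, Ivan, 21); (NULL, Raj, 30); (NULL, Zane, 21)

FULL OUTER JOIN keeps every row from both sides; unmatched rows get NULL for the other side's columns.
Matching on l.book_id = r.book_id AND l.region = r.region.
- l (book_id=9, region=BQ) has no partner → padded with NULL.
- l (book_id=8, region=EZ) has no partner → padded with NULL.
- l (book_id=2, region=EZ) has no partner → padded with NULL.
- l (book_id=2, region=EZ) has no partner → padded with NULL.
- l (book_id=6, region=EZ) has no partner → padded with NULL.
- plus 5 unmatched r row(s), each kept with NULL l columns.
After projecting and ordering:
l.book_id | r.borrower | r.days
2 | NULL | NULL
2 | NULL | NULL
6 | NULL | NULL
8 | NULL | NULL
9 | NULL | NULL
NULL | Frank | 28
NULL | Grace | 17
NULL | Ivan | 21
NULL | Raj | 30
NULL | Zane | 21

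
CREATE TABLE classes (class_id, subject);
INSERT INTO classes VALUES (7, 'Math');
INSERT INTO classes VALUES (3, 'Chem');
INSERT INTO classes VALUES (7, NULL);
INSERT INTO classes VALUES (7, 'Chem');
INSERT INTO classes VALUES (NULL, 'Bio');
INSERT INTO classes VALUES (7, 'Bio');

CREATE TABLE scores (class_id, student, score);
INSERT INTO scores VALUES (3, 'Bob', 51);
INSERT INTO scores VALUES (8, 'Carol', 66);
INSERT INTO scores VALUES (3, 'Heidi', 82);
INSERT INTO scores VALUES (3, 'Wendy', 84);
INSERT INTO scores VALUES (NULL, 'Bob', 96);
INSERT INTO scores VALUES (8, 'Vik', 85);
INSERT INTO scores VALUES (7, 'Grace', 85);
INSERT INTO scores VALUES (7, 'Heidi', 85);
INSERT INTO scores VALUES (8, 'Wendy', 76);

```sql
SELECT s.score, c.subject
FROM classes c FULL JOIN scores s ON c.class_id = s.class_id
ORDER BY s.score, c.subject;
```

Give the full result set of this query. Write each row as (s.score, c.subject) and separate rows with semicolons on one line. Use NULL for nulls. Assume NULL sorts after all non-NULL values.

(51, Chem); (66, NULL); (76, NULL); (82, Chem); (84, Chem); (85, Bio); (85, Bio); (85, Chem); (85, Chem); (85, Math); (85, Math); (85, NULL); (85, NULL); (85, NULL); (96, NULL); (NULL, Bio)

FULL OUTER JOIN keeps every row from both sides; unmatched rows get NULL for the other side's columns.
Matching on c.class_id = s.class_id. A NULL in a compared column never satisfies the condition.
Matched pairs: 11; unmatched c rows kept: 1; unmatched s rows kept: 4.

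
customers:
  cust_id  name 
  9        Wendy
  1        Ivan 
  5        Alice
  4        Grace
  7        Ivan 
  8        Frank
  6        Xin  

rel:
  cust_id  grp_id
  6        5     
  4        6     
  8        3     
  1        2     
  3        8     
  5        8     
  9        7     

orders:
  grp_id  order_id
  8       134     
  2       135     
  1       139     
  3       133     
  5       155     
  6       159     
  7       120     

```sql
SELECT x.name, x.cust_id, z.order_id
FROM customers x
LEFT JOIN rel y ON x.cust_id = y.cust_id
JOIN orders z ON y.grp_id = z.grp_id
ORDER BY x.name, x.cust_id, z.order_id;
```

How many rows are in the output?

6

Step 1 — x LEFT JOIN y on cust_id → 7 row(s).
Then INNER JOIN `orders z` on grp_id: keep only rows whose y.grp_id appears in z.
Result: 6 row(s).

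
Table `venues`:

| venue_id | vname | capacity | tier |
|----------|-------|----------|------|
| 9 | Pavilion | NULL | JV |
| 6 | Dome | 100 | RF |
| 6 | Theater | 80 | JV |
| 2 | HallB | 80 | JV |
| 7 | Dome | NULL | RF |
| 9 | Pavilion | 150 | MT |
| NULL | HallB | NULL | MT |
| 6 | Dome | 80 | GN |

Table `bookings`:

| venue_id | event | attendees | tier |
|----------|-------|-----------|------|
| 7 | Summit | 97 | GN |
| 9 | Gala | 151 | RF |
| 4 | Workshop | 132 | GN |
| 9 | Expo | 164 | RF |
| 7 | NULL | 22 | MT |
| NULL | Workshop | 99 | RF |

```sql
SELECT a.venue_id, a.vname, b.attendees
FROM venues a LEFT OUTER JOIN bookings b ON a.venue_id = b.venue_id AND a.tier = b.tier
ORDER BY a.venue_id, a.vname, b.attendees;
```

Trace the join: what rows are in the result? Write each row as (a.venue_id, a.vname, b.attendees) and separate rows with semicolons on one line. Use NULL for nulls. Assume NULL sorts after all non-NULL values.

LEFT JOIN keeps every row from `venues`; unmatched rows get NULL for `bookings`'s columns.
Matching on a.venue_id = b.venue_id AND a.tier = b.tier. A NULL in a compared column never satisfies the condition.
- venue_id=9, tier=JV: no b row matches, row kept with b columns NULL.
- venue_id=6, tier=RF: no b row matches, row kept with b columns NULL.
- venue_id=6, tier=JV: no b row matches, row kept with b columns NULL.
- venue_id=2, tier=JV: no b row matches, row kept with b columns NULL.
- venue_id=7, tier=RF: no b row matches, row kept with b columns NULL.
- venue_id=9, tier=MT: no b row matches, row kept with b columns NULL.
- venue_id=NULL, tier=MT: no b row matches, row kept with b columns NULL.
- venue_id=6, tier=GN: no b row matches, row kept with b columns NULL.
After projecting and ordering:
a.venue_id | a.vname | b.attendees
2 | HallB | NULL
6 | Dome | NULL
6 | Dome | NULL
6 | Theater | NULL
7 | Dome | NULL
9 | Pavilion | NULL
9 | Pavilion | NULL
NULL | HallB | NULL

(2, HallB, NULL); (6, Dome, NULL); (6, Dome, NULL); (6, Theater, NULL); (7, Dome, NULL); (9, Pavilion, NULL); (9, Pavilion, NULL); (NULL, HallB, NULL)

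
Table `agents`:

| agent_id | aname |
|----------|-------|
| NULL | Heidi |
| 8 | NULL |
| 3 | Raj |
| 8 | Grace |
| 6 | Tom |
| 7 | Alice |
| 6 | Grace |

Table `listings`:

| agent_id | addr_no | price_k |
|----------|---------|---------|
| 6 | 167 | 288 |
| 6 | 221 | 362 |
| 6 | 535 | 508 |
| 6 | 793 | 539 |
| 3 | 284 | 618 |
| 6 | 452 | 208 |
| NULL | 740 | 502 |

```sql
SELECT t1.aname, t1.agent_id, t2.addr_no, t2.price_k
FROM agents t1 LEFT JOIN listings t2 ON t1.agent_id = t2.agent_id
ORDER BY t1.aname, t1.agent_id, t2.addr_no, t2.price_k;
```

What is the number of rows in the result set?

LEFT JOIN keeps every row from `agents`; unmatched rows get NULL for `listings`'s columns.
Matching on t1.agent_id = t2.agent_id. A NULL in a compared column never satisfies the condition.
Matched pairs: 11; unmatched t1 rows kept: 4.
Total: 11 matched + 4 padded = 15 rows.

15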